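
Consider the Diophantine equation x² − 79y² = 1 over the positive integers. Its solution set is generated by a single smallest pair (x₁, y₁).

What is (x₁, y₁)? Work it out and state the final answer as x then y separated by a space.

80 9

√79 → a₀=8, period (1,7,1,16); ℓ=4 even so k=3
i=0: a=8 ⇒ p=8, q=1
i=1: a=1 ⇒ p=9, q=1
i=2: a=7 ⇒ p=71, q=8
i=3: a=1 ⇒ p=80, q=9
(x₁, y₁) = (80, 9);  80² − 79·9² = 1 ✓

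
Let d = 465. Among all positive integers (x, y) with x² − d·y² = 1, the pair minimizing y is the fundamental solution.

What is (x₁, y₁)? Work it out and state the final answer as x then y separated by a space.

√465 = [21; 1,1,3,2,2,2,3,1,1,42, …], period ℓ=10 (even) → k=9
step 0: (21, 1)  from 21·(1,0) + (0,1)
step 1: (22, 1)  from 1·(21,1) + (1,0)
step 2: (43, 2)  from 1·(22,1) + (21,1)
…
step 4: (345, 16)  from 2·(151,7) + (43,2)
…
step 8: (8949, 415)  from 1·(6922,321) + (2027,94)
step 9: (15871, 736)  from 1·(8949,415) + (6922,321)
(x₁, y₁) = (15871, 736);  15871² − 465·736² = 1 ✓

15871 736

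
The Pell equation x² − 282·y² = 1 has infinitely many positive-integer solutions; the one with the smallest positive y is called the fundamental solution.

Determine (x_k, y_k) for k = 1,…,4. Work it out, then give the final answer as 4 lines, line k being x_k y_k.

√282 = [16; 1,3,1,4,1,3,1,32, …], period ℓ=8 (even) → k=7
step 0: (16, 1)  from 16·(1,0) + (0,1)
step 1: (17, 1)  from 1·(16,1) + (1,0)
…
step 3: (84, 5)  from 1·(67,4) + (17,1)
…
step 5: (487, 29)  from 1·(403,24) + (84,5)
step 6: (1864, 111)  from 3·(487,29) + (403,24)
step 7: (2351, 140)  from 1·(1864,111) + (487,29)
→ (2351, 140).  Check: 2351²=5527201, 282·140²=5527200, difference 1.
(2351+140√282)^2 = 11054401 + 658280√282
(2351+140√282)^3 = 51977791151 + 3095232420√282
(2351+140√282)^4 = 244399562937601 + 14553782180560√282

2351 140
11054401 658280
51977791151 3095232420
244399562937601 14553782180560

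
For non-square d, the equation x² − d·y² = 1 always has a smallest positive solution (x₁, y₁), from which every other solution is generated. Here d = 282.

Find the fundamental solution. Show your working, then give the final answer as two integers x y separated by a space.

2351 140

√282 → a₀=16, period (1,3,1,4,1,3,1,32); ℓ=8 even so k=7
k=0  a_k=16  p_k/q_k = 16/1
k=1  a_k=1  p_k/q_k = 17/1
k=2  a_k=3  p_k/q_k = 67/4
k=3  a_k=1  p_k/q_k = 84/5
k=4  a_k=4  p_k/q_k = 403/24
…
k=6  a_k=3  p_k/q_k = 1864/111
k=7  a_k=1  p_k/q_k = 2351/140
(x₁, y₁) = (2351, 140);  2351² − 282·140² = 1 ✓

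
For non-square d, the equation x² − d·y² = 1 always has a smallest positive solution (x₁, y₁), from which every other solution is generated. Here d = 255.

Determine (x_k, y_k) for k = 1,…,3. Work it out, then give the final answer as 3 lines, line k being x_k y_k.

√255 → a₀=15, period (1,30); ℓ=2 even so k=1
a_0=15:  p_0=15·1+0=15,  q_0=15·0+1=1
a_1=1:  p_1=1·15+1=16,  q_1=1·1+0=1
→ (16, 1).  Check: 16²=256, 255·1²=255, difference 1.
n=2: (16,1)∘(16,1) = (16·16+255·1·1, 16·1+1·16) = (511,32)
n=3: (511,32)∘(16,1) = (16·511+255·1·32, 16·32+1·511) = (16336,1023)

16 1
511 32
16336 1023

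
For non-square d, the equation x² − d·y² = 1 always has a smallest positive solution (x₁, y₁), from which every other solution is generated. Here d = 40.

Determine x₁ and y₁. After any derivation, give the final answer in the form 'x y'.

19 3

d=40: √d = [6; 3,12] (ℓ=2, even), read p_1/q_1
a_0=6:  p_0=6·1+0=6,  q_0=6·0+1=1
a_1=3:  p_1=3·6+1=19,  q_1=3·1+0=3
→ (19, 3).  Check: 19²=361, 40·3²=360, difference 1.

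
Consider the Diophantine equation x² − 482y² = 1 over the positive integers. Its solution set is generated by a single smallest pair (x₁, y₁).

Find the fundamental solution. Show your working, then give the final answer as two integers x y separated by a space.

[21; 1,20,1,42] for √482; ℓ=4 ⇒ convergent index 3
k=0  a_k=21  p_k/q_k = 21/1
…
k=2  a_k=20  p_k/q_k = 461/21
k=3  a_k=1  p_k/q_k = 483/22
fundamental: x₁=483, y₁=22  (since 233289 − 482·484 = 1)

483 22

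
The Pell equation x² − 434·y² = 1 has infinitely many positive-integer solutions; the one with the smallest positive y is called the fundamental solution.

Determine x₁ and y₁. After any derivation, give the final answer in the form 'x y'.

√434 = [20; 1,4,1,40, …], period ℓ=4 (even) → k=3
step 0: (20, 1)  from 20·(1,0) + (0,1)
…
step 2: (104, 5)  from 4·(21,1) + (20,1)
step 3: (125, 6)  from 1·(104,5) + (21,1)
fundamental: x₁=125, y₁=6  (since 15625 − 434·36 = 1)

125 6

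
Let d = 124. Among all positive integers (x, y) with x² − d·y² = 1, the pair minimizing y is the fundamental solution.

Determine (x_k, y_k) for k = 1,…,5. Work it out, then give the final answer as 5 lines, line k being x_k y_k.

4620799 414960
42703566796801 3834893506080
394649197502177907199 35440544156001500880
3647189234337689639247667201 327527261991011323636100160
33705856733676329245494460531519999 3026875289361570825948579964954800

√124 → a₀=11, period (7,2,1,1,1,…,2,7,22); ℓ=16 even so k=15
a_0=11:  p_0=11·1+0=11,  q_0=11·0+1=1
…
a_2=2:  p_2=2·78+11=167,  q_2=2·7+1=15
…
a_4=1:  p_4=1·245+167=412,  q_4=1·22+15=37
a_5=1:  p_5=1·412+245=657,  q_5=1·37+22=59
…
a_7=1:  p_7=1·2383+657=3040,  q_7=1·214+59=273
a_8=4:  p_8=4·3040+2383=14543,  q_8=4·273+214=1306
…
a_11=1:  p_11=1·67292+17583=84875,  q_11=1·6043+1579=7622
a_12=1:  p_12=1·84875+67292=152167,  q_12=1·7622+6043=13665
…
a_14=2:  p_14=2·237042+152167=626251,  q_14=2·21287+13665=56239
a_15=7:  p_15=7·626251+237042=4620799,  q_15=7·56239+21287=414960
fundamental: x₁=4620799, y₁=414960  (since 21351783398401 − 124·172191801600 = 1)
k=2:  x_2 = 4620799·4620799+124·414960·414960 = 42703566796801,  y_2 = 4620799·414960+414960·4620799 = 3834893506080
k=3:  x_3 = 4620799·42703566796801+124·414960·3834893506080 = 394649197502177907199,  y_3 = 4620799·3834893506080+414960·42703566796801 = 35440544156001500880
k=4:  x_4 = 4620799·394649197502177907199+124·414960·35440544156001500880 = 3647189234337689639247667201,  y_4 = 4620799·35440544156001500880+414960·394649197502177907199 = 327527261991011323636100160
k=5:  x_5 = 4620799·3647189234337689639247667201+124·414960·327527261991011323636100160 = 33705856733676329245494460531519999,  y_5 = 4620799·327527261991011323636100160+414960·3647189234337689639247667201 = 3026875289361570825948579964954800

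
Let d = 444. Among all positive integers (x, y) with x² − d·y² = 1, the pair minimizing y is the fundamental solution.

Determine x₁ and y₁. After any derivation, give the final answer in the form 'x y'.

√444 → a₀=21, period (14,42); ℓ=2 even so k=1
k=0  a_k=21  p_k/q_k = 21/1
k=1  a_k=14  p_k/q_k = 295/14
(x₁, y₁) = (295, 14);  295² − 444·14² = 1 ✓

295 14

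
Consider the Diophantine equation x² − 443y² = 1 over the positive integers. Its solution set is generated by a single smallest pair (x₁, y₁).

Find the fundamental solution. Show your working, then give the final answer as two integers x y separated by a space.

√443 = [21; 21,42, …], period ℓ=2 (even) → k=1
a_0=21:  p_0=21·1+0=21,  q_0=21·0+1=1
a_1=21:  p_1=21·21+1=442,  q_1=21·1+0=21
→ (442, 21).  Check: 442²=195364, 443·21²=195363, difference 1.

442 21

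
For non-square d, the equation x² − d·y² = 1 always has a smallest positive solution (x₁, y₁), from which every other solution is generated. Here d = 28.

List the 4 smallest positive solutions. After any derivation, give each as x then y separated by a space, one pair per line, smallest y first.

d=28: √d = [5; 3,2,3,10] (ℓ=4, even), read p_3/q_3
i=0: a=5 ⇒ p=5, q=1
i=1: a=3 ⇒ p=16, q=3
i=2: a=2 ⇒ p=37, q=7
i=3: a=3 ⇒ p=127, q=24
→ (127, 24).  Check: 127²=16129, 28·24²=16128, difference 1.
n=2: (127,24)∘(127,24) = (127·127+28·24·24, 127·24+24·127) = (32257,6096)
n=3: (32257,6096)∘(127,24) = (127·32257+28·24·6096, 127·6096+24·32257) = (8193151,1548360)
n=4: (8193151,1548360)∘(127,24) = (127·8193151+28·24·1548360, 127·1548360+24·8193151) = (2081028097,393277344)

127 24
32257 6096
8193151 1548360
2081028097 393277344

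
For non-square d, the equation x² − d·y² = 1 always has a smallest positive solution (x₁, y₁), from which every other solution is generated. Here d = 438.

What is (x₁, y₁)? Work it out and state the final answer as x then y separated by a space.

293 14

√438 = [20; 1,12,1,40, …], period ℓ=4 (even) → k=3
i=0: a=20 ⇒ p=20, q=1
…
i=2: a=12 ⇒ p=272, q=13
i=3: a=1 ⇒ p=293, q=14
(x₁, y₁) = (293, 14);  293² − 438·14² = 1 ✓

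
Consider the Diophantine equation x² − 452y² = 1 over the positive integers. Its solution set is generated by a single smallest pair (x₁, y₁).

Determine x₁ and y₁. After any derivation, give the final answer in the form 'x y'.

√452 → a₀=21, period (3,1,5,3,10,3,5,1,3,42); ℓ=10 even so k=9
k=0  a_k=21  p_k/q_k = 21/1
…
k=2  a_k=1  p_k/q_k = 85/4
…
k=6  a_k=3  p_k/q_k = 49579/2332
k=7  a_k=5  p_k/q_k = 263904/12413
k=8  a_k=1  p_k/q_k = 313483/14745
k=9  a_k=3  p_k/q_k = 1204353/56648
fundamental: x₁=1204353, y₁=56648  (since 1450466148609 − 452·3208995904 = 1)

1204353 56648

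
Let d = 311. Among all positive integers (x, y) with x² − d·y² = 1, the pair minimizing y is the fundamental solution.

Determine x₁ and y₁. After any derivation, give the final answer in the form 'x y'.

16883880 957397

d=311: √d = [17; 1,1,1,2,1,…,1,1,34] (ℓ=16, even), read p_15/q_15
a_0=17:  p_0=17·1+0=17,  q_0=17·0+1=1
a_1=1:  p_1=1·17+1=18,  q_1=1·1+0=1
a_2=1:  p_2=1·18+17=35,  q_2=1·1+1=2
a_3=1:  p_3=1·35+18=53,  q_3=1·2+1=3
a_4=2:  p_4=2·53+35=141,  q_4=2·3+2=8
a_5=1:  p_5=1·141+53=194,  q_5=1·8+3=11
…
a_7=3:  p_7=3·1305+194=4109,  q_7=3·74+11=233
a_8=17:  p_8=17·4109+1305=71158,  q_8=17·233+74=4035
a_9=3:  p_9=3·71158+4109=217583,  q_9=3·4035+233=12338
a_10=6:  p_10=6·217583+71158=1376656,  q_10=6·12338+4035=78063
a_11=1:  p_11=1·1376656+217583=1594239,  q_11=1·78063+12338=90401
a_12=2:  p_12=2·1594239+1376656=4565134,  q_12=2·90401+78063=258865
a_13=1:  p_13=1·4565134+1594239=6159373,  q_13=1·258865+90401=349266
a_14=1:  p_14=1·6159373+4565134=10724507,  q_14=1·349266+258865=608131
a_15=1:  p_15=1·10724507+6159373=16883880,  q_15=1·608131+349266=957397
fundamental: x₁=16883880, y₁=957397  (since 285065403854400 − 311·916609015609 = 1)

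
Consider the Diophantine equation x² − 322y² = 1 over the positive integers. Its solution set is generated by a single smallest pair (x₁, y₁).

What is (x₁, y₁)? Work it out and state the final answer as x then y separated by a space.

√322 = [17; 1,16,1,34, …], period ℓ=4 (even) → k=3
i=0: a=17 ⇒ p=17, q=1
i=1: a=1 ⇒ p=18, q=1
i=2: a=16 ⇒ p=305, q=17
i=3: a=1 ⇒ p=323, q=18
(x₁, y₁) = (323, 18);  323² − 322·18² = 1 ✓

323 18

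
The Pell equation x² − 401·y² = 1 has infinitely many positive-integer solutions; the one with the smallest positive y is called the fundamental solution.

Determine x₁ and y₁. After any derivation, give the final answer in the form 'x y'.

[20; 40] for √401; ℓ=1 ⇒ convergent index 1
step 0: (20, 1)  from 20·(1,0) + (0,1)
step 1: (801, 40)  from 40·(20,1) + (1,0)
fundamental: x₁=801, y₁=40  (since 641601 − 401·1600 = 1)

801 40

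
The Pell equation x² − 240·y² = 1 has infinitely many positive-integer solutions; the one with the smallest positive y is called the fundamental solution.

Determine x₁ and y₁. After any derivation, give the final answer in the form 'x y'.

[15; 2,30] for √240; ℓ=2 ⇒ convergent index 1
a_0=15:  p_0=15·1+0=15,  q_0=15·0+1=1
a_1=2:  p_1=2·15+1=31,  q_1=2·1+0=2
→ (31, 2).  Check: 31²=961, 240·2²=960, difference 1.

31 2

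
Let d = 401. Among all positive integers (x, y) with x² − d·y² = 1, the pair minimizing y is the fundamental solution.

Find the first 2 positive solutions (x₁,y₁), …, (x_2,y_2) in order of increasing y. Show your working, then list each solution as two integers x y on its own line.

801 40
1283201 64080

[20; 40] for √401; ℓ=1 ⇒ convergent index 1
i=0: a=20 ⇒ p=20, q=1
i=1: a=40 ⇒ p=801, q=40
fundamental: x₁=801, y₁=40  (since 641601 − 401·1600 = 1)
n=2: (801,40)∘(801,40) = (801·801+401·40·40, 801·40+40·801) = (1283201,64080)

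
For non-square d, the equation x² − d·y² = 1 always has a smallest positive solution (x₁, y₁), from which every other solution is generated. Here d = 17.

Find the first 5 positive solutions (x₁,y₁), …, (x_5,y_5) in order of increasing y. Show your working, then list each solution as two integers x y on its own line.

33 8
2177 528
143649 34840
9478657 2298912
625447713 151693352

d=17: √d = [4; 8] (ℓ=1, odd), read p_1/q_1
a_0=4:  p_0=4·1+0=4,  q_0=4·0+1=1
a_1=8:  p_1=8·4+1=33,  q_1=8·1+0=8
→ (33, 8).  Check: 33²=1089, 17·8²=1088, difference 1.
k=2:  x_2 = 33·33+17·8·8 = 2177,  y_2 = 33·8+8·33 = 528
k=3:  x_3 = 33·2177+17·8·528 = 143649,  y_3 = 33·528+8·2177 = 34840
k=4:  x_4 = 33·143649+17·8·34840 = 9478657,  y_4 = 33·34840+8·143649 = 2298912
k=5:  x_5 = 33·9478657+17·8·2298912 = 625447713,  y_5 = 33·2298912+8·9478657 = 151693352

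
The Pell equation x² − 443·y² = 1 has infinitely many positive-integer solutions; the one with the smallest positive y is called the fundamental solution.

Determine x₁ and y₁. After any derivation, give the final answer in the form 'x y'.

√443 = [21; 21,42, …], period ℓ=2 (even) → k=1
k=0  a_k=21  p_k/q_k = 21/1
k=1  a_k=21  p_k/q_k = 442/21
→ (442, 21).  Check: 442²=195364, 443·21²=195363, difference 1.

442 21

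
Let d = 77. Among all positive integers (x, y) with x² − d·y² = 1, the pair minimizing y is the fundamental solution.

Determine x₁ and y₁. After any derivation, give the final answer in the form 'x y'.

351 40

d=77: √d = [8; 1,3,2,3,1,16] (ℓ=6, even), read p_5/q_5
a_0=8:  p_0=8·1+0=8,  q_0=8·0+1=1
…
a_2=3:  p_2=3·9+8=35,  q_2=3·1+1=4
…
a_4=3:  p_4=3·79+35=272,  q_4=3·9+4=31
a_5=1:  p_5=1·272+79=351,  q_5=1·31+9=40
fundamental: x₁=351, y₁=40  (since 123201 − 77·1600 = 1)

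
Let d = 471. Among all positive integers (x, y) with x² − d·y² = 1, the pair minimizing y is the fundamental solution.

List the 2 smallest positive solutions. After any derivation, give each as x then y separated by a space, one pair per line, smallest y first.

[21; 1,2,2,1,3,…,2,1,42] for √471; ℓ=14 ⇒ convergent index 13
i=0: a=21 ⇒ p=21, q=1
…
i=3: a=2 ⇒ p=152, q=7
i=4: a=1 ⇒ p=217, q=10
i=5: a=3 ⇒ p=803, q=37
…
i=7: a=14 ⇒ p=48809, q=2249
i=8: a=4 ⇒ p=198665, q=9154
i=9: a=3 ⇒ p=644804, q=29711
i=10: a=1 ⇒ p=843469, q=38865
i=11: a=2 ⇒ p=2331742, q=107441
i=12: a=2 ⇒ p=5506953, q=253747
i=13: a=1 ⇒ p=7838695, q=361188
(x₁, y₁) = (7838695, 361188);  7838695² − 471·361188² = 1 ✓
k=2:  x_2 = 7838695·7838695+471·361188·361188 = 122890278606049,  y_2 = 7838695·361188+361188·7838695 = 5662485139320

7838695 361188
122890278606049 5662485139320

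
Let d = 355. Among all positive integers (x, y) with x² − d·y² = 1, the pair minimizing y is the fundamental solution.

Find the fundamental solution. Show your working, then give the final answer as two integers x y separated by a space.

954809 50676

d=355: √d = [18; 1,5,3,3,1,6,1,3,3,5,1,36] (ℓ=12, even), read p_11/q_11
i=0: a=18 ⇒ p=18, q=1
i=1: a=1 ⇒ p=19, q=1
…
i=3: a=3 ⇒ p=358, q=19
…
i=5: a=1 ⇒ p=1545, q=82
…
i=7: a=1 ⇒ p=12002, q=637
i=8: a=3 ⇒ p=46463, q=2466
i=9: a=3 ⇒ p=151391, q=8035
i=10: a=5 ⇒ p=803418, q=42641
i=11: a=1 ⇒ p=954809, q=50676
→ (954809, 50676).  Check: 954809²=911660226481, 355·50676²=911660226480, difference 1.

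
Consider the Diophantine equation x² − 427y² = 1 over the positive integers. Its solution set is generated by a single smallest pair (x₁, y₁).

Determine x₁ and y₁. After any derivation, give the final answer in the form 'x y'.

62 3

√427 = [20; 1,1,1,40, …], period ℓ=4 (even) → k=3
step 0: (20, 1)  from 20·(1,0) + (0,1)
…
step 2: (41, 2)  from 1·(21,1) + (20,1)
step 3: (62, 3)  from 1·(41,2) + (21,1)
→ (62, 3).  Check: 62²=3844, 427·3²=3843, difference 1.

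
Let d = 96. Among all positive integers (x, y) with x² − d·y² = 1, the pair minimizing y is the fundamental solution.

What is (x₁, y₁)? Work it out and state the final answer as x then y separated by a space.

[9; 1,3,1,18] for √96; ℓ=4 ⇒ convergent index 3
i=0: a=9 ⇒ p=9, q=1
i=1: a=1 ⇒ p=10, q=1
i=2: a=3 ⇒ p=39, q=4
i=3: a=1 ⇒ p=49, q=5
→ (49, 5).  Check: 49²=2401, 96·5²=2400, difference 1.

49 5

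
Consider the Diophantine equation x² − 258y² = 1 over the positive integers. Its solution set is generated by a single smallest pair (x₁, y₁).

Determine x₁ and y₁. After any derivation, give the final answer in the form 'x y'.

d=258: √d = [16; 16,32] (ℓ=2, even), read p_1/q_1
step 0: (16, 1)  from 16·(1,0) + (0,1)
step 1: (257, 16)  from 16·(16,1) + (1,0)
→ (257, 16).  Check: 257²=66049, 258·16²=66048, difference 1.

257 16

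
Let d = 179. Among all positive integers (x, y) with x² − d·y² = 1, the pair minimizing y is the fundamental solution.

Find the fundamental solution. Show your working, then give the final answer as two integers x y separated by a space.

4190210 313191

[13; 2,1,1,1,3,…,1,2,26] for √179; ℓ=14 ⇒ convergent index 13
k=0  a_k=13  p_k/q_k = 13/1
k=1  a_k=2  p_k/q_k = 27/2
…
k=6  a_k=5  p_k/q_k = 2047/153
k=7  a_k=13  p_k/q_k = 26999/2018
…
k=9  a_k=3  p_k/q_k = 438125/32747
k=10  a_k=1  p_k/q_k = 575167/42990
…
k=12  a_k=1  p_k/q_k = 1588459/118727
k=13  a_k=2  p_k/q_k = 4190210/313191
→ (4190210, 313191).  Check: 4190210²=17557859844100, 179·313191²=17557859844099, difference 1.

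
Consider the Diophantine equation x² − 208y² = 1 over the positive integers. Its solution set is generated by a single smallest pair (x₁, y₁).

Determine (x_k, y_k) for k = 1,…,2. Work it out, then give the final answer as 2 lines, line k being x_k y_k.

649 45
842401 58410

d=208: √d = [14; 2,2,1,2,2,28] (ℓ=6, even), read p_5/q_5
i=0: a=14 ⇒ p=14, q=1
i=1: a=2 ⇒ p=29, q=2
i=2: a=2 ⇒ p=72, q=5
…
i=4: a=2 ⇒ p=274, q=19
i=5: a=2 ⇒ p=649, q=45
(x₁, y₁) = (649, 45);  649² − 208·45² = 1 ✓
k=2:  x_2 = 649·649+208·45·45 = 842401,  y_2 = 649·45+45·649 = 58410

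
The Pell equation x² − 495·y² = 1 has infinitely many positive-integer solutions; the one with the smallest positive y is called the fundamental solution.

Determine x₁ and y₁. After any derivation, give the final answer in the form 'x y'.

89 4

√495 = [22; 4,44, …], period ℓ=2 (even) → k=1
i=0: a=22 ⇒ p=22, q=1
i=1: a=4 ⇒ p=89, q=4
(x₁, y₁) = (89, 4);  89² − 495·4² = 1 ✓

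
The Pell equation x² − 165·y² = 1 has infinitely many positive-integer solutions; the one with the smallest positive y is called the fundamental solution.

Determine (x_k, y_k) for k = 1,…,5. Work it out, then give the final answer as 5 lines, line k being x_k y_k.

1079 84
2328481 181272
5024860919 391184892
10843647534721 844176815664
23400586355066999 1821733177018020

√165 = [12; 1,5,2,5,1,24, …], period ℓ=6 (even) → k=5
a_0=12:  p_0=12·1+0=12,  q_0=12·0+1=1
a_1=1:  p_1=1·12+1=13,  q_1=1·1+0=1
a_2=5:  p_2=5·13+12=77,  q_2=5·1+1=6
a_3=2:  p_3=2·77+13=167,  q_3=2·6+1=13
a_4=5:  p_4=5·167+77=912,  q_4=5·13+6=71
a_5=1:  p_5=1·912+167=1079,  q_5=1·71+13=84
(x₁, y₁) = (1079, 84);  1079² − 165·84² = 1 ✓
(1079+84√165)^2 = 2328481 + 181272√165
(1079+84√165)^3 = 5024860919 + 391184892√165
(1079+84√165)^4 = 10843647534721 + 844176815664√165
(1079+84√165)^5 = 23400586355066999 + 1821733177018020√165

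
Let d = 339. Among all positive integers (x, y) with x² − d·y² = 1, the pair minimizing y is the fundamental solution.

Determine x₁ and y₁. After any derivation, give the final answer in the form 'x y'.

97970 5321

√339 → a₀=18, period (2,2,2,1,17,1,2,2,2,36); ℓ=10 even so k=9
step 0: (18, 1)  from 18·(1,0) + (0,1)
…
step 7: (17252, 937)  from 2·(5855,318) + (5542,301)
step 8: (40359, 2192)  from 2·(17252,937) + (5855,318)
step 9: (97970, 5321)  from 2·(40359,2192) + (17252,937)
→ (97970, 5321).  Check: 97970²=9598120900, 339·5321²=9598120899, difference 1.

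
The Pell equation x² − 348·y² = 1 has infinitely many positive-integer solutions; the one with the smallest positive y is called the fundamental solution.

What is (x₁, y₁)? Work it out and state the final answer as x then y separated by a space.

√348 → a₀=18, period (1,1,1,8,1,1,1,36); ℓ=8 even so k=7
k=0  a_k=18  p_k/q_k = 18/1
k=1  a_k=1  p_k/q_k = 19/1
k=2  a_k=1  p_k/q_k = 37/2
k=3  a_k=1  p_k/q_k = 56/3
…
k=5  a_k=1  p_k/q_k = 541/29
k=6  a_k=1  p_k/q_k = 1026/55
k=7  a_k=1  p_k/q_k = 1567/84
→ (1567, 84).  Check: 1567²=2455489, 348·84²=2455488, difference 1.

1567 84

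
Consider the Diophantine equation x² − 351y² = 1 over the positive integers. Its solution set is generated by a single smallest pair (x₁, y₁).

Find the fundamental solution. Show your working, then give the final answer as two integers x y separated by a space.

62425 3332

√351 = [18; 1,2,1,3,2,2,2,3,1,2,1,36, …], period ℓ=12 (even) → k=11
step 0: (18, 1)  from 18·(1,0) + (0,1)
step 1: (19, 1)  from 1·(18,1) + (1,0)
…
step 4: (281, 15)  from 3·(75,4) + (56,3)
…
step 6: (1555, 83)  from 2·(637,34) + (281,15)
step 7: (3747, 200)  from 2·(1555,83) + (637,34)
step 8: (12796, 683)  from 3·(3747,200) + (1555,83)
…
step 10: (45882, 2449)  from 2·(16543,883) + (12796,683)
step 11: (62425, 3332)  from 1·(45882,2449) + (16543,883)
→ (62425, 3332).  Check: 62425²=3896880625, 351·3332²=3896880624, difference 1.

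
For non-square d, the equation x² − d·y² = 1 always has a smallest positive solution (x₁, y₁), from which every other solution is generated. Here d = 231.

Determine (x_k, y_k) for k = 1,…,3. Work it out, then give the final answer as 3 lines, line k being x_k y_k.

√231 = [15; 5,30, …], period ℓ=2 (even) → k=1
i=0: a=15 ⇒ p=15, q=1
i=1: a=5 ⇒ p=76, q=5
(x₁, y₁) = (76, 5);  76² − 231·5² = 1 ✓
(76+5√231)^2 = 11551 + 760√231
(76+5√231)^3 = 1755676 + 115515√231

76 5
11551 760
1755676 115515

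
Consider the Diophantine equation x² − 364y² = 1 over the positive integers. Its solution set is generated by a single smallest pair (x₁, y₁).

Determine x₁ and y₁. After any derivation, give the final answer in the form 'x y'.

√364 = [19; 12,1,2,3,1,8,1,3,2,1,12,38, …], period ℓ=12 (even) → k=11
i=0: a=19 ⇒ p=19, q=1
…
i=4: a=3 ⇒ p=2423, q=127
…
i=8: a=3 ⇒ p=119872, q=6283
…
i=10: a=1 ⇒ p=390371, q=20461
i=11: a=12 ⇒ p=4954951, q=259710
→ (4954951, 259710).  Check: 4954951²=24551539412401, 364·259710²=24551539412400, difference 1.

4954951 259710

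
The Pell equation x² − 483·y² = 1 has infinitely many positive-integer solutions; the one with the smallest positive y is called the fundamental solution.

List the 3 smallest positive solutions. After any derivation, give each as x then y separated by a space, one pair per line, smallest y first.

22 1
967 44
42526 1935

d=483: √d = [21; 1,42] (ℓ=2, even), read p_1/q_1
a_0=21:  p_0=21·1+0=21,  q_0=21·0+1=1
a_1=1:  p_1=1·21+1=22,  q_1=1·1+0=1
fundamental: x₁=22, y₁=1  (since 484 − 483·1 = 1)
(x_2, y_2) = (22·22 + 483·1·1, 22·1 + 1·22) = (967, 44)
(x_3, y_3) = (22·967 + 483·1·44, 22·44 + 1·967) = (42526, 1935)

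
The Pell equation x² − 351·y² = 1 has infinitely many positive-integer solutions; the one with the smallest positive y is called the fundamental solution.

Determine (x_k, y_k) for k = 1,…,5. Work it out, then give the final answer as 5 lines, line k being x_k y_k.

62425 3332
7793761249 416000200
973051091875225 51937624966668
121485428812828080001 6484412476672499600
15167455786308534696249625 809578897660623950093332

√351 = [18; 1,2,1,3,2,2,2,3,1,2,1,36, …], period ℓ=12 (even) → k=11
a_0=18:  p_0=18·1+0=18,  q_0=18·0+1=1
a_1=1:  p_1=1·18+1=19,  q_1=1·1+0=1
a_2=2:  p_2=2·19+18=56,  q_2=2·1+1=3
a_3=1:  p_3=1·56+19=75,  q_3=1·3+1=4
a_4=3:  p_4=3·75+56=281,  q_4=3·4+3=15
a_5=2:  p_5=2·281+75=637,  q_5=2·15+4=34
a_6=2:  p_6=2·637+281=1555,  q_6=2·34+15=83
a_7=2:  p_7=2·1555+637=3747,  q_7=2·83+34=200
…
a_9=1:  p_9=1·12796+3747=16543,  q_9=1·683+200=883
a_10=2:  p_10=2·16543+12796=45882,  q_10=2·883+683=2449
a_11=1:  p_11=1·45882+16543=62425,  q_11=1·2449+883=3332
(x₁, y₁) = (62425, 3332);  62425² − 351·3332² = 1 ✓
k=2:  x_2 = 62425·62425+351·3332·3332 = 7793761249,  y_2 = 62425·3332+3332·62425 = 416000200
k=3:  x_3 = 62425·7793761249+351·3332·416000200 = 973051091875225,  y_3 = 62425·416000200+3332·7793761249 = 51937624966668
k=4:  x_4 = 62425·973051091875225+351·3332·51937624966668 = 121485428812828080001,  y_4 = 62425·51937624966668+3332·973051091875225 = 6484412476672499600
k=5:  x_5 = 62425·121485428812828080001+351·3332·6484412476672499600 = 15167455786308534696249625,  y_5 = 62425·6484412476672499600+3332·121485428812828080001 = 809578897660623950093332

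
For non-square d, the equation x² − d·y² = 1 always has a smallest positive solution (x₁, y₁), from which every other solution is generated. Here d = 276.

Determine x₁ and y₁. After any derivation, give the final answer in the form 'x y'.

d=276: √d = [16; 1,1,1,1,2,2,2,1,1,1,1,32] (ℓ=12, even), read p_11/q_11
i=0: a=16 ⇒ p=16, q=1
i=1: a=1 ⇒ p=17, q=1
…
i=3: a=1 ⇒ p=50, q=3
i=4: a=1 ⇒ p=83, q=5
…
i=8: a=1 ⇒ p=1761, q=106
i=9: a=1 ⇒ p=3007, q=181
i=10: a=1 ⇒ p=4768, q=287
i=11: a=1 ⇒ p=7775, q=468
→ (7775, 468).  Check: 7775²=60450625, 276·468²=60450624, difference 1.

7775 468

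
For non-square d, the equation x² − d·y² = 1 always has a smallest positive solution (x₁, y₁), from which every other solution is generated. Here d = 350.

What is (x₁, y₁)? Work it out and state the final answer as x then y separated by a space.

√350 = [18; 1,2,2,2,1,36, …], period ℓ=6 (even) → k=5
i=0: a=18 ⇒ p=18, q=1
…
i=4: a=2 ⇒ p=318, q=17
i=5: a=1 ⇒ p=449, q=24
fundamental: x₁=449, y₁=24  (since 201601 − 350·576 = 1)

449 24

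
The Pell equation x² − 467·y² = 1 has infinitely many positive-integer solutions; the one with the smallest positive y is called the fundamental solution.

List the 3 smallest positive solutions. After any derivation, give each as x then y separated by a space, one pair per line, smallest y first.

1625626 75225
5285319783751 244575431700
17183906517558380626 795176361465413175

√467 = [21; 1,1,1,1,3,…,1,1,42, …], period ℓ=14 (even) → k=13
a_0=21:  p_0=21·1+0=21,  q_0=21·0+1=1
…
a_6=3:  p_6=3·389+108=1275,  q_6=3·18+5=59
…
a_8=3:  p_8=3·27164+1275=82767,  q_8=3·1257+59=3830
…
a_11=1:  p_11=1·358232+275465=633697,  q_11=1·16577+12747=29324
a_12=1:  p_12=1·633697+358232=991929,  q_12=1·29324+16577=45901
a_13=1:  p_13=1·991929+633697=1625626,  q_13=1·45901+29324=75225
(x₁, y₁) = (1625626, 75225);  1625626² − 467·75225² = 1 ✓
(1625626+75225√467)^2 = 5285319783751 + 244575431700√467
(1625626+75225√467)^3 = 17183906517558380626 + 795176361465413175√467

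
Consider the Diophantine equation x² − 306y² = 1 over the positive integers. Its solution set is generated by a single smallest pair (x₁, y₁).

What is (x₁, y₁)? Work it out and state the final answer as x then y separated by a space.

35 2

√306 → a₀=17, period (2,34); ℓ=2 even so k=1
a_0=17:  p_0=17·1+0=17,  q_0=17·0+1=1
a_1=2:  p_1=2·17+1=35,  q_1=2·1+0=2
(x₁, y₁) = (35, 2);  35² − 306·2² = 1 ✓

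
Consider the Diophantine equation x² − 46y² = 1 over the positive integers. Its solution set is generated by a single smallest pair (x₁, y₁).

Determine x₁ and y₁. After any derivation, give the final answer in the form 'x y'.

√46 → a₀=6, period (1,3,1,1,2,6,2,1,1,3,1,12); ℓ=12 even so k=11
step 0: (6, 1)  from 6·(1,0) + (0,1)
step 1: (7, 1)  from 1·(6,1) + (1,0)
…
step 5: (156, 23)  from 2·(61,9) + (34,5)
step 6: (997, 147)  from 6·(156,23) + (61,9)
…
step 8: (3147, 464)  from 1·(2150,317) + (997,147)
…
step 10: (19038, 2807)  from 3·(5297,781) + (3147,464)
step 11: (24335, 3588)  from 1·(19038,2807) + (5297,781)
(x₁, y₁) = (24335, 3588);  24335² − 46·3588² = 1 ✓

24335 3588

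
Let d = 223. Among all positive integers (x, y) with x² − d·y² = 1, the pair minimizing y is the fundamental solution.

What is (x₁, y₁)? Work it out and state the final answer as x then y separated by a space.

[14; 1,13,1,28] for √223; ℓ=4 ⇒ convergent index 3
a_0=14:  p_0=14·1+0=14,  q_0=14·0+1=1
…
a_2=13:  p_2=13·15+14=209,  q_2=13·1+1=14
a_3=1:  p_3=1·209+15=224,  q_3=1·14+1=15
(x₁, y₁) = (224, 15);  224² − 223·15² = 1 ✓

224 15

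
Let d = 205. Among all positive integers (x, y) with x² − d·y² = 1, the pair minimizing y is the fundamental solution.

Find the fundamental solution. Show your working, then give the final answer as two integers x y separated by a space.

39689 2772

[14; 3,6,1,4,1,6,3,28] for √205; ℓ=8 ⇒ convergent index 7
k=0  a_k=14  p_k/q_k = 14/1
k=1  a_k=3  p_k/q_k = 43/3
k=2  a_k=6  p_k/q_k = 272/19
k=3  a_k=1  p_k/q_k = 315/22
…
k=6  a_k=6  p_k/q_k = 12614/881
k=7  a_k=3  p_k/q_k = 39689/2772
(x₁, y₁) = (39689, 2772);  39689² − 205·2772² = 1 ✓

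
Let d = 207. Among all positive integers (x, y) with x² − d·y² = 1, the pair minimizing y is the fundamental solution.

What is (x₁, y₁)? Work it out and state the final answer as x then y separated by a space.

√207 = [14; 2,1,1,2,1,1,2,28, …], period ℓ=8 (even) → k=7
step 0: (14, 1)  from 14·(1,0) + (0,1)
step 1: (29, 2)  from 2·(14,1) + (1,0)
…
step 3: (72, 5)  from 1·(43,3) + (29,2)
…
step 6: (446, 31)  from 1·(259,18) + (187,13)
step 7: (1151, 80)  from 2·(446,31) + (259,18)
fundamental: x₁=1151, y₁=80  (since 1324801 − 207·6400 = 1)

1151 80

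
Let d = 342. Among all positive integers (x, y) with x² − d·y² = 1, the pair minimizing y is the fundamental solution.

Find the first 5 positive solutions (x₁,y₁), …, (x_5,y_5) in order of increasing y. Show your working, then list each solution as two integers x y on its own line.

37 2
2737 148
202501 10950
14982337 810152
1108490437 59940298

d=342: √d = [18; 2,36] (ℓ=2, even), read p_1/q_1
i=0: a=18 ⇒ p=18, q=1
i=1: a=2 ⇒ p=37, q=2
fundamental: x₁=37, y₁=2  (since 1369 − 342·4 = 1)
(x_2, y_2) = (37·37 + 342·2·2, 37·2 + 2·37) = (2737, 148)
(x_3, y_3) = (37·2737 + 342·2·148, 37·148 + 2·2737) = (202501, 10950)
(x_4, y_4) = (37·202501 + 342·2·10950, 37·10950 + 2·202501) = (14982337, 810152)
(x_5, y_5) = (37·14982337 + 342·2·810152, 37·810152 + 2·14982337) = (1108490437, 59940298)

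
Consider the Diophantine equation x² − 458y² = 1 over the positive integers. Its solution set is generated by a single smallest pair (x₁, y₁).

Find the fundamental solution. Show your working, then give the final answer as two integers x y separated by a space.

√458 → a₀=21, period (2,2,42); ℓ=3 odd so k=5
a_0=21:  p_0=21·1+0=21,  q_0=21·0+1=1
a_1=2:  p_1=2·21+1=43,  q_1=2·1+0=2
a_2=2:  p_2=2·43+21=107,  q_2=2·2+1=5
a_3=42:  p_3=42·107+43=4537,  q_3=42·5+2=212
a_4=2:  p_4=2·4537+107=9181,  q_4=2·212+5=429
a_5=2:  p_5=2·9181+4537=22899,  q_5=2·429+212=1070
(x₁, y₁) = (22899, 1070);  22899² − 458·1070² = 1 ✓

22899 1070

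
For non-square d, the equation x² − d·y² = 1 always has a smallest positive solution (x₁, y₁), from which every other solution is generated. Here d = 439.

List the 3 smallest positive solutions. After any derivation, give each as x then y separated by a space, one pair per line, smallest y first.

[20; 1,19,1,40] for √439; ℓ=4 ⇒ convergent index 3
i=0: a=20 ⇒ p=20, q=1
…
i=2: a=19 ⇒ p=419, q=20
i=3: a=1 ⇒ p=440, q=21
(x₁, y₁) = (440, 21);  440² − 439·21² = 1 ✓
k=2:  x_2 = 440·440+439·21·21 = 387199,  y_2 = 440·21+21·440 = 18480
k=3:  x_3 = 440·387199+439·21·18480 = 340734680,  y_3 = 440·18480+21·387199 = 16262379

440 21
387199 18480
340734680 16262379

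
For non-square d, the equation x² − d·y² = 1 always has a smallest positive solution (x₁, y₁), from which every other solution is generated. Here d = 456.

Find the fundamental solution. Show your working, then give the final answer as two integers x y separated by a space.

d=456: √d = [21; 2,1,4,1,2,42] (ℓ=6, even), read p_5/q_5
i=0: a=21 ⇒ p=21, q=1
i=1: a=2 ⇒ p=43, q=2
…
i=3: a=4 ⇒ p=299, q=14
i=4: a=1 ⇒ p=363, q=17
i=5: a=2 ⇒ p=1025, q=48
(x₁, y₁) = (1025, 48);  1025² − 456·48² = 1 ✓

1025 48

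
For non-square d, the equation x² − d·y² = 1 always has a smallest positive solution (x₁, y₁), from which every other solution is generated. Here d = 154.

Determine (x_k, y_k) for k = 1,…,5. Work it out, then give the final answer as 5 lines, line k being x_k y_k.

21295 1716
906954049 73084440
38627172925615 3112666297884
1645131293994988801 132568457553795120
70066141772619400108975 5646090604103467862916

[12; 2,2,3,1,2,1,3,2,2,24] for √154; ℓ=10 ⇒ convergent index 9
k=0  a_k=12  p_k/q_k = 12/1
k=1  a_k=2  p_k/q_k = 25/2
k=2  a_k=2  p_k/q_k = 62/5
…
k=5  a_k=2  p_k/q_k = 757/61
…
k=7  a_k=3  p_k/q_k = 3847/310
k=8  a_k=2  p_k/q_k = 8724/703
k=9  a_k=2  p_k/q_k = 21295/1716
→ (21295, 1716).  Check: 21295²=453477025, 154·1716²=453477024, difference 1.
n=2: (21295,1716)∘(21295,1716) = (21295·21295+154·1716·1716, 21295·1716+1716·21295) = (906954049,73084440)
n=3: (906954049,73084440)∘(21295,1716) = (21295·906954049+154·1716·73084440, 21295·73084440+1716·906954049) = (38627172925615,3112666297884)
n=4: (38627172925615,3112666297884)∘(21295,1716) = (21295·38627172925615+154·1716·3112666297884, 21295·3112666297884+1716·38627172925615) = (1645131293994988801,132568457553795120)
n=5: (1645131293994988801,132568457553795120)∘(21295,1716) = (21295·1645131293994988801+154·1716·132568457553795120, 21295·132568457553795120+1716·1645131293994988801) = (70066141772619400108975,5646090604103467862916)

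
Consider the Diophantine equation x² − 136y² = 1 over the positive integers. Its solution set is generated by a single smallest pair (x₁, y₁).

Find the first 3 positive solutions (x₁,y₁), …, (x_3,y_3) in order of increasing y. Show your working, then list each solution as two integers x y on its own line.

35 3
2449 210
171395 14697

√136 → a₀=11, period (1,1,1,22); ℓ=4 even so k=3
step 0: (11, 1)  from 11·(1,0) + (0,1)
step 1: (12, 1)  from 1·(11,1) + (1,0)
step 2: (23, 2)  from 1·(12,1) + (11,1)
step 3: (35, 3)  from 1·(23,2) + (12,1)
→ (35, 3).  Check: 35²=1225, 136·3²=1224, difference 1.
(x_2, y_2) = (35·35 + 136·3·3, 35·3 + 3·35) = (2449, 210)
(x_3, y_3) = (35·2449 + 136·3·210, 35·210 + 3·2449) = (171395, 14697)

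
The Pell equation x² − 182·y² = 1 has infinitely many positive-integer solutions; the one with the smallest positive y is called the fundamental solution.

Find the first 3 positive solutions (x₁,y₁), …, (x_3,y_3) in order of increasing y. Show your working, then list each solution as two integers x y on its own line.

√182 = [13; 2,26, …], period ℓ=2 (even) → k=1
a_0=13:  p_0=13·1+0=13,  q_0=13·0+1=1
a_1=2:  p_1=2·13+1=27,  q_1=2·1+0=2
→ (27, 2).  Check: 27²=729, 182·2²=728, difference 1.
k=2:  x_2 = 27·27+182·2·2 = 1457,  y_2 = 27·2+2·27 = 108
k=3:  x_3 = 27·1457+182·2·108 = 78651,  y_3 = 27·108+2·1457 = 5830

27 2
1457 108
78651 5830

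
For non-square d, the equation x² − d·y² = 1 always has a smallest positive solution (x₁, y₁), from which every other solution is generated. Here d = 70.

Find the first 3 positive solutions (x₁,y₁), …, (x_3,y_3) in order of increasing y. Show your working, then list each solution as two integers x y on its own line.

251 30
126001 15060
63252251 7560090

√70 = [8; 2,1,2,1,2,16, …], period ℓ=6 (even) → k=5
a_0=8:  p_0=8·1+0=8,  q_0=8·0+1=1
a_1=2:  p_1=2·8+1=17,  q_1=2·1+0=2
a_2=1:  p_2=1·17+8=25,  q_2=1·2+1=3
a_3=2:  p_3=2·25+17=67,  q_3=2·3+2=8
a_4=1:  p_4=1·67+25=92,  q_4=1·8+3=11
a_5=2:  p_5=2·92+67=251,  q_5=2·11+8=30
(x₁, y₁) = (251, 30);  251² − 70·30² = 1 ✓
k=2:  x_2 = 251·251+70·30·30 = 126001,  y_2 = 251·30+30·251 = 15060
k=3:  x_3 = 251·126001+70·30·15060 = 63252251,  y_3 = 251·15060+30·126001 = 7560090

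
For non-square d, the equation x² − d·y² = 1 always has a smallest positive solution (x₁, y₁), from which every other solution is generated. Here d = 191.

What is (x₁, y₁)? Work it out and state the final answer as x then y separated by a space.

√191 = [13; 1,4,1,1,3,…,4,1,26, …], period ℓ=16 (even) → k=15
k=0  a_k=13  p_k/q_k = 13/1
…
k=7  a_k=2  p_k/q_k = 2999/217
…
k=10  a_k=2  p_k/q_k = 207083/14984
…
k=13  a_k=1  p_k/q_k = 1616447/116962
k=14  a_k=4  p_k/q_k = 7377553/533821
k=15  a_k=1  p_k/q_k = 8994000/650783
→ (8994000, 650783).  Check: 8994000²=80892036000000, 191·650783²=80892035999999, difference 1.

8994000 650783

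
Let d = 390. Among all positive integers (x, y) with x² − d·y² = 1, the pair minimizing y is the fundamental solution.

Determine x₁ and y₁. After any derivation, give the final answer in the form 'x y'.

79 4

√390 → a₀=19, period (1,2,1,38); ℓ=4 even so k=3
i=0: a=19 ⇒ p=19, q=1
i=1: a=1 ⇒ p=20, q=1
i=2: a=2 ⇒ p=59, q=3
i=3: a=1 ⇒ p=79, q=4
(x₁, y₁) = (79, 4);  79² − 390·4² = 1 ✓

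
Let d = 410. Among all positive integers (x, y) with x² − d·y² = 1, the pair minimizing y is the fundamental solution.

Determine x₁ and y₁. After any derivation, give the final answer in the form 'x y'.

81 4

√410 → a₀=20, period (4,40); ℓ=2 even so k=1
k=0  a_k=20  p_k/q_k = 20/1
k=1  a_k=4  p_k/q_k = 81/4
→ (81, 4).  Check: 81²=6561, 410·4²=6560, difference 1.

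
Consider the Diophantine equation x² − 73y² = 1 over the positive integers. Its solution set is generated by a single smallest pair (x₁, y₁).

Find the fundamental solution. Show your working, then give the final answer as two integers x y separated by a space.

√73 = [8; 1,1,5,5,1,1,16, …], period ℓ=7 (odd) → k=13
step 0: (8, 1)  from 8·(1,0) + (0,1)
step 1: (9, 1)  from 1·(8,1) + (1,0)
step 2: (17, 2)  from 1·(9,1) + (8,1)
step 3: (94, 11)  from 5·(17,2) + (9,1)
step 4: (487, 57)  from 5·(94,11) + (17,2)
step 5: (581, 68)  from 1·(487,57) + (94,11)
step 6: (1068, 125)  from 1·(581,68) + (487,57)
step 7: (17669, 2068)  from 16·(1068,125) + (581,68)
step 8: (18737, 2193)  from 1·(17669,2068) + (1068,125)
…
step 12: (1241008, 145249)  from 1·(1040241,121751) + (200767,23498)
step 13: (2281249, 267000)  from 1·(1241008,145249) + (1040241,121751)
fundamental: x₁=2281249, y₁=267000  (since 5204097000001 − 73·71289000000 = 1)

2281249 267000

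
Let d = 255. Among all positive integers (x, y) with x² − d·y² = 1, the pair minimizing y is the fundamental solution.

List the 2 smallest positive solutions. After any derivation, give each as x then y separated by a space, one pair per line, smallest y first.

16 1
511 32

√255 = [15; 1,30, …], period ℓ=2 (even) → k=1
step 0: (15, 1)  from 15·(1,0) + (0,1)
step 1: (16, 1)  from 1·(15,1) + (1,0)
→ (16, 1).  Check: 16²=256, 255·1²=255, difference 1.
k=2:  x_2 = 16·16+255·1·1 = 511,  y_2 = 16·1+1·16 = 32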